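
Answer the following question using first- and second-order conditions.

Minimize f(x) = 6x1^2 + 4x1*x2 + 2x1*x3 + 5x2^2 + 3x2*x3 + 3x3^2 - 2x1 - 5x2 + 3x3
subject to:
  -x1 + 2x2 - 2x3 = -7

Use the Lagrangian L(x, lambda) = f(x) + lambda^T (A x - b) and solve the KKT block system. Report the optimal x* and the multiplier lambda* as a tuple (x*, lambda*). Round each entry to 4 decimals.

Form the Lagrangian:
  L(x, lambda) = (1/2) x^T Q x + c^T x + lambda^T (A x - b)
Stationarity (grad_x L = 0): Q x + c + A^T lambda = 0.
Primal feasibility: A x = b.

This gives the KKT block system:
  [ Q   A^T ] [ x     ]   [-c ]
  [ A    0  ] [ lambda ] = [ b ]

Solving the linear system:
  x*      = (0.7906, -1.3948, 1.7099)
  lambda* = (5.328)
  f(x*)   = 23.9093

x* = (0.7906, -1.3948, 1.7099), lambda* = (5.328)


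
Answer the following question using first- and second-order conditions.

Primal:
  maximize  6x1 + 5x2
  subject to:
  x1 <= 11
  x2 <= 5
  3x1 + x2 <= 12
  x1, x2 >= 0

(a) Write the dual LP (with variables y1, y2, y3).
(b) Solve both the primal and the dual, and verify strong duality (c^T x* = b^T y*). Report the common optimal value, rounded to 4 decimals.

The standard primal-dual pair for 'max c^T x s.t. A x <= b, x >= 0' is:
  Dual:  min b^T y  s.t.  A^T y >= c,  y >= 0.

So the dual LP is:
  minimize  11y1 + 5y2 + 12y3
  subject to:
    y1 + 3y3 >= 6
    y2 + y3 >= 5
    y1, y2, y3 >= 0

Solving the primal: x* = (2.3333, 5).
  primal value c^T x* = 39.
Solving the dual: y* = (0, 3, 2).
  dual value b^T y* = 39.
Strong duality: c^T x* = b^T y*. Confirmed.

39


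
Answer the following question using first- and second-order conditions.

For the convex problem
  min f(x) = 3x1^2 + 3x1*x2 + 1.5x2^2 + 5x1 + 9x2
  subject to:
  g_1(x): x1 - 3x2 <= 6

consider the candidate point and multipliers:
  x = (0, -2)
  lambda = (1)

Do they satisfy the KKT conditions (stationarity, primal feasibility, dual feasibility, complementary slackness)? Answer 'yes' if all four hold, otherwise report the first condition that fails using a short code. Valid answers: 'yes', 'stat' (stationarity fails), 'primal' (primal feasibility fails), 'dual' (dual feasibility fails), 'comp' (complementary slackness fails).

Gradient of f: grad f(x) = Q x + c = (-1, 3)
Constraint values g_i(x) = a_i^T x - b_i:
  g_1((0, -2)) = 0
Stationarity residual: grad f(x) + sum_i lambda_i a_i = (0, 0)
  -> stationarity OK
Primal feasibility (all g_i <= 0): OK
Dual feasibility (all lambda_i >= 0): OK
Complementary slackness (lambda_i * g_i(x) = 0 for all i): OK

Verdict: yes, KKT holds.

yes


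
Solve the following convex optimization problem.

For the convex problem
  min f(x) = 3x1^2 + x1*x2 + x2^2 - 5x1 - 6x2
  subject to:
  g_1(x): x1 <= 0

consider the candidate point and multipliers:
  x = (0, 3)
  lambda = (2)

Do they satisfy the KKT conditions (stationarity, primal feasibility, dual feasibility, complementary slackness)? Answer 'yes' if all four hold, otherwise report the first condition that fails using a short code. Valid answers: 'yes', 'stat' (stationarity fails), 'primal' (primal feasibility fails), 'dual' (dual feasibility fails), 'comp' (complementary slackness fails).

Gradient of f: grad f(x) = Q x + c = (-2, 0)
Constraint values g_i(x) = a_i^T x - b_i:
  g_1((0, 3)) = 0
Stationarity residual: grad f(x) + sum_i lambda_i a_i = (0, 0)
  -> stationarity OK
Primal feasibility (all g_i <= 0): OK
Dual feasibility (all lambda_i >= 0): OK
Complementary slackness (lambda_i * g_i(x) = 0 for all i): OK

Verdict: yes, KKT holds.

yes


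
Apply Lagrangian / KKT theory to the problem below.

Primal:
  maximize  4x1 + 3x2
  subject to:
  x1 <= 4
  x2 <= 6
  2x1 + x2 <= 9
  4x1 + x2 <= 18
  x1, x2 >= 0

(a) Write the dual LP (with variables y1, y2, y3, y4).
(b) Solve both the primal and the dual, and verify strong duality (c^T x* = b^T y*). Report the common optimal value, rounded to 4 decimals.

The standard primal-dual pair for 'max c^T x s.t. A x <= b, x >= 0' is:
  Dual:  min b^T y  s.t.  A^T y >= c,  y >= 0.

So the dual LP is:
  minimize  4y1 + 6y2 + 9y3 + 18y4
  subject to:
    y1 + 2y3 + 4y4 >= 4
    y2 + y3 + y4 >= 3
    y1, y2, y3, y4 >= 0

Solving the primal: x* = (1.5, 6).
  primal value c^T x* = 24.
Solving the dual: y* = (0, 1, 2, 0).
  dual value b^T y* = 24.
Strong duality: c^T x* = b^T y*. Confirmed.

24


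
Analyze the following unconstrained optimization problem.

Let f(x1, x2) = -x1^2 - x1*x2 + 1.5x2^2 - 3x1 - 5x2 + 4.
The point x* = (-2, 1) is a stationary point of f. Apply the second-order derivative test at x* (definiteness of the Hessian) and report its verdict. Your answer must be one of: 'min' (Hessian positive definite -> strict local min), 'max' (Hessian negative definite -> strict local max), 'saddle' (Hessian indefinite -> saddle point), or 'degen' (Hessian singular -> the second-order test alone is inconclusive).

Compute the Hessian H = grad^2 f:
  H = [[-2, -1], [-1, 3]]
Verify stationarity: grad f(x*) = H x* + g = (0, 0).
Eigenvalues of H: -2.1926, 3.1926.
Eigenvalues have mixed signs, so H is indefinite -> x* is a saddle point.

saddle


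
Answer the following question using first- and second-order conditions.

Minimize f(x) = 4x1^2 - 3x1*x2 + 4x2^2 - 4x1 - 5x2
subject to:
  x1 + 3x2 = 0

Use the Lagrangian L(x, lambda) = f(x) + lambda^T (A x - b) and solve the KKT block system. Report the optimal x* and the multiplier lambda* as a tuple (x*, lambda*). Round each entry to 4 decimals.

Form the Lagrangian:
  L(x, lambda) = (1/2) x^T Q x + c^T x + lambda^T (A x - b)
Stationarity (grad_x L = 0): Q x + c + A^T lambda = 0.
Primal feasibility: A x = b.

This gives the KKT block system:
  [ Q   A^T ] [ x     ]   [-c ]
  [ A    0  ] [ lambda ] = [ b ]

Solving the linear system:
  x*      = (0.2143, -0.0714)
  lambda* = (2.0714)
  f(x*)   = -0.25

x* = (0.2143, -0.0714), lambda* = (2.0714)


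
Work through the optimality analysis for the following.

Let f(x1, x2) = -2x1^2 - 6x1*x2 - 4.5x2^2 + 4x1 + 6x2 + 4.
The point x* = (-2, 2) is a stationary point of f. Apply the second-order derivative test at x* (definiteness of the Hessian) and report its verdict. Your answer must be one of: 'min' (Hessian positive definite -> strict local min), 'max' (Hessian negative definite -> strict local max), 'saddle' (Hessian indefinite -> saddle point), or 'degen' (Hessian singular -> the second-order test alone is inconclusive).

Compute the Hessian H = grad^2 f:
  H = [[-4, -6], [-6, -9]]
Verify stationarity: grad f(x*) = H x* + g = (0, 0).
Eigenvalues of H: -13, 0.
H has a zero eigenvalue (singular; negative semidefinite but not definite), so H is neither positive definite, negative definite, nor indefinite. The second-order test alone is inconclusive -> degen.
(Indeed, f is constant along the null direction of H through x*, so x* is not a strict local extremum.)

degen


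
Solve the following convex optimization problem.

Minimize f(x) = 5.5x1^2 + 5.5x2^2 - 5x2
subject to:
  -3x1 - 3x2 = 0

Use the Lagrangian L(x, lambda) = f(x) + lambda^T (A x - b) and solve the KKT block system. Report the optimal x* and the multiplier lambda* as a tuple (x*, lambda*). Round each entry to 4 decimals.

Form the Lagrangian:
  L(x, lambda) = (1/2) x^T Q x + c^T x + lambda^T (A x - b)
Stationarity (grad_x L = 0): Q x + c + A^T lambda = 0.
Primal feasibility: A x = b.

This gives the KKT block system:
  [ Q   A^T ] [ x     ]   [-c ]
  [ A    0  ] [ lambda ] = [ b ]

Solving the linear system:
  x*      = (-0.2273, 0.2273)
  lambda* = (-0.8333)
  f(x*)   = -0.5682

x* = (-0.2273, 0.2273), lambda* = (-0.8333)


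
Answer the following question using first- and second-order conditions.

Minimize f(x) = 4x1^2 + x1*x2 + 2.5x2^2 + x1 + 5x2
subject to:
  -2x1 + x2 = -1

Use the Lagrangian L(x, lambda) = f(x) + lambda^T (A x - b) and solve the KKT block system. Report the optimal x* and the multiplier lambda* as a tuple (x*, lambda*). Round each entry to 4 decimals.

Form the Lagrangian:
  L(x, lambda) = (1/2) x^T Q x + c^T x + lambda^T (A x - b)
Stationarity (grad_x L = 0): Q x + c + A^T lambda = 0.
Primal feasibility: A x = b.

This gives the KKT block system:
  [ Q   A^T ] [ x     ]   [-c ]
  [ A    0  ] [ lambda ] = [ b ]

Solving the linear system:
  x*      = (0, -1)
  lambda* = (0)
  f(x*)   = -2.5

x* = (0, -1), lambda* = (0)


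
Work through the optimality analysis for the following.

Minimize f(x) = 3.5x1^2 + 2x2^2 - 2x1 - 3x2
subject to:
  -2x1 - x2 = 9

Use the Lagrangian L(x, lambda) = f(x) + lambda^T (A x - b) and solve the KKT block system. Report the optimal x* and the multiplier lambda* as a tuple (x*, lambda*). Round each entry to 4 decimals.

Form the Lagrangian:
  L(x, lambda) = (1/2) x^T Q x + c^T x + lambda^T (A x - b)
Stationarity (grad_x L = 0): Q x + c + A^T lambda = 0.
Primal feasibility: A x = b.

This gives the KKT block system:
  [ Q   A^T ] [ x     ]   [-c ]
  [ A    0  ] [ lambda ] = [ b ]

Solving the linear system:
  x*      = (-3.3043, -2.3913)
  lambda* = (-12.5652)
  f(x*)   = 63.4348

x* = (-3.3043, -2.3913), lambda* = (-12.5652)


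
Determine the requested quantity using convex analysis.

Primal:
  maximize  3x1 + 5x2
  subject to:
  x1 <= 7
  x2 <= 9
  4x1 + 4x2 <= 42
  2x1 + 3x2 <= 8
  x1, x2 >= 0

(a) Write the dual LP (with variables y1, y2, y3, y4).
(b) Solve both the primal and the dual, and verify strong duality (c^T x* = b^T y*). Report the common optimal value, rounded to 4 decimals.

The standard primal-dual pair for 'max c^T x s.t. A x <= b, x >= 0' is:
  Dual:  min b^T y  s.t.  A^T y >= c,  y >= 0.

So the dual LP is:
  minimize  7y1 + 9y2 + 42y3 + 8y4
  subject to:
    y1 + 4y3 + 2y4 >= 3
    y2 + 4y3 + 3y4 >= 5
    y1, y2, y3, y4 >= 0

Solving the primal: x* = (0, 2.6667).
  primal value c^T x* = 13.3333.
Solving the dual: y* = (0, 0, 0, 1.6667).
  dual value b^T y* = 13.3333.
Strong duality: c^T x* = b^T y*. Confirmed.

13.3333


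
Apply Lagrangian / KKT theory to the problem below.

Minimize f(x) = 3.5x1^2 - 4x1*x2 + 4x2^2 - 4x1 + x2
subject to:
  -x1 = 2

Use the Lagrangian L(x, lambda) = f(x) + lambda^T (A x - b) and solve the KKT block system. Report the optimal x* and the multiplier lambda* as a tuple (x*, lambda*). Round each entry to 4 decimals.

Form the Lagrangian:
  L(x, lambda) = (1/2) x^T Q x + c^T x + lambda^T (A x - b)
Stationarity (grad_x L = 0): Q x + c + A^T lambda = 0.
Primal feasibility: A x = b.

This gives the KKT block system:
  [ Q   A^T ] [ x     ]   [-c ]
  [ A    0  ] [ lambda ] = [ b ]

Solving the linear system:
  x*      = (-2, -1.125)
  lambda* = (-13.5)
  f(x*)   = 16.9375

x* = (-2, -1.125), lambda* = (-13.5)


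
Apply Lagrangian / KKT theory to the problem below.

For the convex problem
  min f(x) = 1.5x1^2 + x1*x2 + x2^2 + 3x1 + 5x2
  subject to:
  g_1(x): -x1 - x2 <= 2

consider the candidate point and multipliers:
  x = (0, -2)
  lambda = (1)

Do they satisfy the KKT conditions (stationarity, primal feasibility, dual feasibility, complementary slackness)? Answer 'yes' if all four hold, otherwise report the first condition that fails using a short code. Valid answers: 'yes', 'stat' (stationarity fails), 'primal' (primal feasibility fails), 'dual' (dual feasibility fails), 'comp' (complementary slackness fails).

Gradient of f: grad f(x) = Q x + c = (1, 1)
Constraint values g_i(x) = a_i^T x - b_i:
  g_1((0, -2)) = 0
Stationarity residual: grad f(x) + sum_i lambda_i a_i = (0, 0)
  -> stationarity OK
Primal feasibility (all g_i <= 0): OK
Dual feasibility (all lambda_i >= 0): OK
Complementary slackness (lambda_i * g_i(x) = 0 for all i): OK

Verdict: yes, KKT holds.

yes


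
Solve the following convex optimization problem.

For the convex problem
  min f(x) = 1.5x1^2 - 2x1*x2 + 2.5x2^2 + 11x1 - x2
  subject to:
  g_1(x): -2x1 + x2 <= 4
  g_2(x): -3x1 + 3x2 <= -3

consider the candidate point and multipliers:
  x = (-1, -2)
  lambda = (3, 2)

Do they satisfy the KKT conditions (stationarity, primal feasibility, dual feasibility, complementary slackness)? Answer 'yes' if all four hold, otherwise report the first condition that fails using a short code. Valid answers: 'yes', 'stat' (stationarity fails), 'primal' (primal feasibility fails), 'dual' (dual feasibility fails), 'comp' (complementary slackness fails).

Gradient of f: grad f(x) = Q x + c = (12, -9)
Constraint values g_i(x) = a_i^T x - b_i:
  g_1((-1, -2)) = -4
  g_2((-1, -2)) = 0
Stationarity residual: grad f(x) + sum_i lambda_i a_i = (0, 0)
  -> stationarity OK
Primal feasibility (all g_i <= 0): OK
Dual feasibility (all lambda_i >= 0): OK
Complementary slackness (lambda_i * g_i(x) = 0 for all i): FAILS

Verdict: the first failing condition is complementary_slackness -> comp.

comp


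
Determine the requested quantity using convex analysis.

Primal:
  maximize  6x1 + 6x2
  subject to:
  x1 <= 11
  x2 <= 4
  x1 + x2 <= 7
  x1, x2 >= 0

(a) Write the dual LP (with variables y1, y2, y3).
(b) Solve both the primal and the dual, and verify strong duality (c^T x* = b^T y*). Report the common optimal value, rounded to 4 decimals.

The standard primal-dual pair for 'max c^T x s.t. A x <= b, x >= 0' is:
  Dual:  min b^T y  s.t.  A^T y >= c,  y >= 0.

So the dual LP is:
  minimize  11y1 + 4y2 + 7y3
  subject to:
    y1 + y3 >= 6
    y2 + y3 >= 6
    y1, y2, y3 >= 0

Solving the primal: x* = (7, 0).
  primal value c^T x* = 42.
Solving the dual: y* = (0, 0, 6).
  dual value b^T y* = 42.
Strong duality: c^T x* = b^T y*. Confirmed.

42


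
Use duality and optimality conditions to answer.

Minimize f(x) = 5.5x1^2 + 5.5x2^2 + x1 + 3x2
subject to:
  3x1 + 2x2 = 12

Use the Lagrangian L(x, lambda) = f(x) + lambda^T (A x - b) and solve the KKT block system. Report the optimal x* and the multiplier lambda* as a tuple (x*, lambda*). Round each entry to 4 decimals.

Form the Lagrangian:
  L(x, lambda) = (1/2) x^T Q x + c^T x + lambda^T (A x - b)
Stationarity (grad_x L = 0): Q x + c + A^T lambda = 0.
Primal feasibility: A x = b.

This gives the KKT block system:
  [ Q   A^T ] [ x     ]   [-c ]
  [ A    0  ] [ lambda ] = [ b ]

Solving the linear system:
  x*      = (2.8671, 1.6993)
  lambda* = (-10.8462)
  f(x*)   = 69.0594

x* = (2.8671, 1.6993), lambda* = (-10.8462)


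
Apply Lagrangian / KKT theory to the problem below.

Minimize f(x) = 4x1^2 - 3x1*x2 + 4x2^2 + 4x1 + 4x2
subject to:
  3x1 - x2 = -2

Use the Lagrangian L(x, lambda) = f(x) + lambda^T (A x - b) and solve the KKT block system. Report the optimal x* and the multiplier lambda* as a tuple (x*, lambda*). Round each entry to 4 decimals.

Form the Lagrangian:
  L(x, lambda) = (1/2) x^T Q x + c^T x + lambda^T (A x - b)
Stationarity (grad_x L = 0): Q x + c + A^T lambda = 0.
Primal feasibility: A x = b.

This gives the KKT block system:
  [ Q   A^T ] [ x     ]   [-c ]
  [ A    0  ] [ lambda ] = [ b ]

Solving the linear system:
  x*      = (-0.9355, -0.8065)
  lambda* = (0.3548)
  f(x*)   = -3.129

x* = (-0.9355, -0.8065), lambda* = (0.3548)


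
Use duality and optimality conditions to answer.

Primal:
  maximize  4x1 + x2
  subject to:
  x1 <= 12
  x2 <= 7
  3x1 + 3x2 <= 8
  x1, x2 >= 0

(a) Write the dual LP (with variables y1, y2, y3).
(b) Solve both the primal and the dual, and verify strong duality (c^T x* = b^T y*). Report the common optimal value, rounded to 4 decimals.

The standard primal-dual pair for 'max c^T x s.t. A x <= b, x >= 0' is:
  Dual:  min b^T y  s.t.  A^T y >= c,  y >= 0.

So the dual LP is:
  minimize  12y1 + 7y2 + 8y3
  subject to:
    y1 + 3y3 >= 4
    y2 + 3y3 >= 1
    y1, y2, y3 >= 0

Solving the primal: x* = (2.6667, 0).
  primal value c^T x* = 10.6667.
Solving the dual: y* = (0, 0, 1.3333).
  dual value b^T y* = 10.6667.
Strong duality: c^T x* = b^T y*. Confirmed.

10.6667


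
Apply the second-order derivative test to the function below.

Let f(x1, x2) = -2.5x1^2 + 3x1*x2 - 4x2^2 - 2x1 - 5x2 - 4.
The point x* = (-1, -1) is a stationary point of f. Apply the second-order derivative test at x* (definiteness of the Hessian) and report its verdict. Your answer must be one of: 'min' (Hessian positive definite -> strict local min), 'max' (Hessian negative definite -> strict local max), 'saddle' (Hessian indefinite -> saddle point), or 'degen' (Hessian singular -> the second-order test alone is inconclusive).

Compute the Hessian H = grad^2 f:
  H = [[-5, 3], [3, -8]]
Verify stationarity: grad f(x*) = H x* + g = (0, 0).
Eigenvalues of H: -9.8541, -3.1459.
Both eigenvalues < 0, so H is negative definite -> x* is a strict local max.

max


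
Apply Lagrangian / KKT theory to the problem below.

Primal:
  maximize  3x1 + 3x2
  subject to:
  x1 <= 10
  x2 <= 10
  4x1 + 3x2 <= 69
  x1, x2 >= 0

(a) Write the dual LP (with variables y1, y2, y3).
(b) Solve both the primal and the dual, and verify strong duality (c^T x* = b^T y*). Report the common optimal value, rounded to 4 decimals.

The standard primal-dual pair for 'max c^T x s.t. A x <= b, x >= 0' is:
  Dual:  min b^T y  s.t.  A^T y >= c,  y >= 0.

So the dual LP is:
  minimize  10y1 + 10y2 + 69y3
  subject to:
    y1 + 4y3 >= 3
    y2 + 3y3 >= 3
    y1, y2, y3 >= 0

Solving the primal: x* = (9.75, 10).
  primal value c^T x* = 59.25.
Solving the dual: y* = (0, 0.75, 0.75).
  dual value b^T y* = 59.25.
Strong duality: c^T x* = b^T y*. Confirmed.

59.25


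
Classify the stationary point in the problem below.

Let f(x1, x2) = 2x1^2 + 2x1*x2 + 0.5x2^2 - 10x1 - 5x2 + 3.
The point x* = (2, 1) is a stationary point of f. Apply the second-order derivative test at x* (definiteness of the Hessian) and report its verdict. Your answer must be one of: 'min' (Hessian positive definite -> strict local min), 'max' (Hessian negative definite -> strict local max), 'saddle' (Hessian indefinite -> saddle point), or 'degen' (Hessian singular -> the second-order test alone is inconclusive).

Compute the Hessian H = grad^2 f:
  H = [[4, 2], [2, 1]]
Verify stationarity: grad f(x*) = H x* + g = (0, 0).
Eigenvalues of H: 0, 5.
H has a zero eigenvalue (singular; positive semidefinite but not definite), so H is neither positive definite, negative definite, nor indefinite. The second-order test alone is inconclusive -> degen.
(Indeed, f is constant along the null direction of H through x*, so x* is not a strict local extremum.)

degen


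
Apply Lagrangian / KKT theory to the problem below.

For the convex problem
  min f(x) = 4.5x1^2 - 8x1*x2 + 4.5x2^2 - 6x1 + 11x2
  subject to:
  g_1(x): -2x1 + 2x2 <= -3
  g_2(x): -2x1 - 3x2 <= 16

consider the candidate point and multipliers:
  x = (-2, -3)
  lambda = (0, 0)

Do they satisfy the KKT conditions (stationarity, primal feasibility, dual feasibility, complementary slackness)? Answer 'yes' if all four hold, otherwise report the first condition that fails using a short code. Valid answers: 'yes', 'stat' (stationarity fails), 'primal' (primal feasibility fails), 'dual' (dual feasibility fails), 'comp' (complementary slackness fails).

Gradient of f: grad f(x) = Q x + c = (0, 0)
Constraint values g_i(x) = a_i^T x - b_i:
  g_1((-2, -3)) = 1
  g_2((-2, -3)) = -3
Stationarity residual: grad f(x) + sum_i lambda_i a_i = (0, 0)
  -> stationarity OK
Primal feasibility (all g_i <= 0): FAILS
Dual feasibility (all lambda_i >= 0): OK
Complementary slackness (lambda_i * g_i(x) = 0 for all i): OK

Verdict: the first failing condition is primal_feasibility -> primal.

primal


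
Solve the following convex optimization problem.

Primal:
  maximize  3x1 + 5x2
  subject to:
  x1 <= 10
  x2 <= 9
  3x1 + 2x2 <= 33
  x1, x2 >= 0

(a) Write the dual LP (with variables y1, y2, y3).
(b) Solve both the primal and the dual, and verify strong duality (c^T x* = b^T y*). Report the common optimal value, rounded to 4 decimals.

The standard primal-dual pair for 'max c^T x s.t. A x <= b, x >= 0' is:
  Dual:  min b^T y  s.t.  A^T y >= c,  y >= 0.

So the dual LP is:
  minimize  10y1 + 9y2 + 33y3
  subject to:
    y1 + 3y3 >= 3
    y2 + 2y3 >= 5
    y1, y2, y3 >= 0

Solving the primal: x* = (5, 9).
  primal value c^T x* = 60.
Solving the dual: y* = (0, 3, 1).
  dual value b^T y* = 60.
Strong duality: c^T x* = b^T y*. Confirmed.

60


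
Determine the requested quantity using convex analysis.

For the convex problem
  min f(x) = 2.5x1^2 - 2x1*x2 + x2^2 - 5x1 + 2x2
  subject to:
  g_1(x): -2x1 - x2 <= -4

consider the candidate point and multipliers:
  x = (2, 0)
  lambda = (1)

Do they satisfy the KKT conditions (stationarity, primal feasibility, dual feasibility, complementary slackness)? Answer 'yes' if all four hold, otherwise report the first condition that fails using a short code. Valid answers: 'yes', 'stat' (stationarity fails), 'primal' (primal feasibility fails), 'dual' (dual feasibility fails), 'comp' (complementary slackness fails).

Gradient of f: grad f(x) = Q x + c = (5, -2)
Constraint values g_i(x) = a_i^T x - b_i:
  g_1((2, 0)) = 0
Stationarity residual: grad f(x) + sum_i lambda_i a_i = (3, -3)
  -> stationarity FAILS
Primal feasibility (all g_i <= 0): OK
Dual feasibility (all lambda_i >= 0): OK
Complementary slackness (lambda_i * g_i(x) = 0 for all i): OK

Verdict: the first failing condition is stationarity -> stat.

stat


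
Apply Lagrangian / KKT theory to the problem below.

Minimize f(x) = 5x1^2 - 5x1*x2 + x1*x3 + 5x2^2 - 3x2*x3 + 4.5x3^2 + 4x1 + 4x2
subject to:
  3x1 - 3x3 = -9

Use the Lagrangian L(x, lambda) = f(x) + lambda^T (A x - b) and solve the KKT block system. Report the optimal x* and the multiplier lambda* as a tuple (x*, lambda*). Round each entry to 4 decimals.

Form the Lagrangian:
  L(x, lambda) = (1/2) x^T Q x + c^T x + lambda^T (A x - b)
Stationarity (grad_x L = 0): Q x + c + A^T lambda = 0.
Primal feasibility: A x = b.

This gives the KKT block system:
  [ Q   A^T ] [ x     ]   [-c ]
  [ A    0  ] [ lambda ] = [ b ]

Solving the linear system:
  x*      = (-2.0548, -1.1438, 0.9452)
  lambda* = (3.2945)
  f(x*)   = 8.4281

x* = (-2.0548, -1.1438, 0.9452), lambda* = (3.2945)


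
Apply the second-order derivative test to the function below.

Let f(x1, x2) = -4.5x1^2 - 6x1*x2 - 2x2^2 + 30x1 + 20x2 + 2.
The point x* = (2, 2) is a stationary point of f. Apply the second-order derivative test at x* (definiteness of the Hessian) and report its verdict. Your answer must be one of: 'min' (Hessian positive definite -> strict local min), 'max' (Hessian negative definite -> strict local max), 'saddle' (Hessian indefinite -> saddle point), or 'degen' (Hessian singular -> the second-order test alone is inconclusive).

Compute the Hessian H = grad^2 f:
  H = [[-9, -6], [-6, -4]]
Verify stationarity: grad f(x*) = H x* + g = (0, 0).
Eigenvalues of H: -13, 0.
H has a zero eigenvalue (singular; negative semidefinite but not definite), so H is neither positive definite, negative definite, nor indefinite. The second-order test alone is inconclusive -> degen.
(Indeed, f is constant along the null direction of H through x*, so x* is not a strict local extremum.)

degen


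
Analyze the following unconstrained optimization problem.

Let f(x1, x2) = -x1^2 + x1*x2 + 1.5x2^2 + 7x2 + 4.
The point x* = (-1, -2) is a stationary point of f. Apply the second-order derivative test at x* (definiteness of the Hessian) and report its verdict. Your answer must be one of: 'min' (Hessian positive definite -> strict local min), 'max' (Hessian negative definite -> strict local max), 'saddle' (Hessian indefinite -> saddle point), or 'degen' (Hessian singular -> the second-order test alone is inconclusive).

Compute the Hessian H = grad^2 f:
  H = [[-2, 1], [1, 3]]
Verify stationarity: grad f(x*) = H x* + g = (0, 0).
Eigenvalues of H: -2.1926, 3.1926.
Eigenvalues have mixed signs, so H is indefinite -> x* is a saddle point.

saddle


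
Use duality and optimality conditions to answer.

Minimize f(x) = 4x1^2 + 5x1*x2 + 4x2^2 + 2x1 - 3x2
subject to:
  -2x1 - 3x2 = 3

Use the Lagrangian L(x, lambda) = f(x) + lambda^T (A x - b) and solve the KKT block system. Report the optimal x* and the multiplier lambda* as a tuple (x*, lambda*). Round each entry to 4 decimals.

Form the Lagrangian:
  L(x, lambda) = (1/2) x^T Q x + c^T x + lambda^T (A x - b)
Stationarity (grad_x L = 0): Q x + c + A^T lambda = 0.
Primal feasibility: A x = b.

This gives the KKT block system:
  [ Q   A^T ] [ x     ]   [-c ]
  [ A    0  ] [ lambda ] = [ b ]

Solving the linear system:
  x*      = (-0.8864, -0.4091)
  lambda* = (-3.5682)
  f(x*)   = 5.0795

x* = (-0.8864, -0.4091), lambda* = (-3.5682)


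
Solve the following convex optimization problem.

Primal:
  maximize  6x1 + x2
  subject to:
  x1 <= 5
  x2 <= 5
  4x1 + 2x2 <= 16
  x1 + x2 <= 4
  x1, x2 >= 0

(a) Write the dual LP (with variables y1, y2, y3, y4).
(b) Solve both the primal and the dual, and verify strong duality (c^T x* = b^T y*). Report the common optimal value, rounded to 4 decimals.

The standard primal-dual pair for 'max c^T x s.t. A x <= b, x >= 0' is:
  Dual:  min b^T y  s.t.  A^T y >= c,  y >= 0.

So the dual LP is:
  minimize  5y1 + 5y2 + 16y3 + 4y4
  subject to:
    y1 + 4y3 + y4 >= 6
    y2 + 2y3 + y4 >= 1
    y1, y2, y3, y4 >= 0

Solving the primal: x* = (4, 0).
  primal value c^T x* = 24.
Solving the dual: y* = (0, 0, 0, 6).
  dual value b^T y* = 24.
Strong duality: c^T x* = b^T y*. Confirmed.

24


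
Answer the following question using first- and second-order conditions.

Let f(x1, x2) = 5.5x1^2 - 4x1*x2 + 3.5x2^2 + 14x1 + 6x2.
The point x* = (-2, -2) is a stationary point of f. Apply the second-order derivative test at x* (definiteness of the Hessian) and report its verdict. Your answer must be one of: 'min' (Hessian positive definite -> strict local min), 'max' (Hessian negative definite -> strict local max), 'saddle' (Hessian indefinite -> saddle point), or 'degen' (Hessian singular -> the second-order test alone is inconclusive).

Compute the Hessian H = grad^2 f:
  H = [[11, -4], [-4, 7]]
Verify stationarity: grad f(x*) = H x* + g = (0, 0).
Eigenvalues of H: 4.5279, 13.4721.
Both eigenvalues > 0, so H is positive definite -> x* is a strict local min.

min


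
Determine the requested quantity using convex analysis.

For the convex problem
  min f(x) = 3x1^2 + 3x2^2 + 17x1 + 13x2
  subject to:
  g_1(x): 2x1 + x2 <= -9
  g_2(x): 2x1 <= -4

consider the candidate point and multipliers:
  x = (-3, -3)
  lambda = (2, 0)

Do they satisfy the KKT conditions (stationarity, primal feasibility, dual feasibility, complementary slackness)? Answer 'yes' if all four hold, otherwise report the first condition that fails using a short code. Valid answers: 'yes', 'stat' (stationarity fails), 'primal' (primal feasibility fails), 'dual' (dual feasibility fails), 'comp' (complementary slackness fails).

Gradient of f: grad f(x) = Q x + c = (-1, -5)
Constraint values g_i(x) = a_i^T x - b_i:
  g_1((-3, -3)) = 0
  g_2((-3, -3)) = -2
Stationarity residual: grad f(x) + sum_i lambda_i a_i = (3, -3)
  -> stationarity FAILS
Primal feasibility (all g_i <= 0): OK
Dual feasibility (all lambda_i >= 0): OK
Complementary slackness (lambda_i * g_i(x) = 0 for all i): OK

Verdict: the first failing condition is stationarity -> stat.

stat


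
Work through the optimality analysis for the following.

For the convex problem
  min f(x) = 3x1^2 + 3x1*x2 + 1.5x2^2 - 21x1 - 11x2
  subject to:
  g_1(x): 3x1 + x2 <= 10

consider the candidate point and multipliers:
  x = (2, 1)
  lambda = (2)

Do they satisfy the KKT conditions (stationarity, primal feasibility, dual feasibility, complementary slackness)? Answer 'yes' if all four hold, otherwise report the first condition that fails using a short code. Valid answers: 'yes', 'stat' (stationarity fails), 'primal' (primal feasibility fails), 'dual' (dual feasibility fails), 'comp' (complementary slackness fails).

Gradient of f: grad f(x) = Q x + c = (-6, -2)
Constraint values g_i(x) = a_i^T x - b_i:
  g_1((2, 1)) = -3
Stationarity residual: grad f(x) + sum_i lambda_i a_i = (0, 0)
  -> stationarity OK
Primal feasibility (all g_i <= 0): OK
Dual feasibility (all lambda_i >= 0): OK
Complementary slackness (lambda_i * g_i(x) = 0 for all i): FAILS

Verdict: the first failing condition is complementary_slackness -> comp.

comp


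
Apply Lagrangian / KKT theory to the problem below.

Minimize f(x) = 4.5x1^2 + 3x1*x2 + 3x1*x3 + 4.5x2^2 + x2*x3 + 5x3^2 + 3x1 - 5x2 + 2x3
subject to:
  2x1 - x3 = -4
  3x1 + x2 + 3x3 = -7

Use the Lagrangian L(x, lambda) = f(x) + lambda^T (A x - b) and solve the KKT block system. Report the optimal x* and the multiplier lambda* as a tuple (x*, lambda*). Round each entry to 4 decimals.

Form the Lagrangian:
  L(x, lambda) = (1/2) x^T Q x + c^T x + lambda^T (A x - b)
Stationarity (grad_x L = 0): Q x + c + A^T lambda = 0.
Primal feasibility: A x = b.

This gives the KKT block system:
  [ Q   A^T ] [ x     ]   [-c ]
  [ A    0  ] [ lambda ] = [ b ]

Solving the linear system:
  x*      = (-2.2171, 0.9543, -0.4343)
  lambda* = (2.4514, 3.4971)
  f(x*)   = 10.9971

x* = (-2.2171, 0.9543, -0.4343), lambda* = (2.4514, 3.4971)


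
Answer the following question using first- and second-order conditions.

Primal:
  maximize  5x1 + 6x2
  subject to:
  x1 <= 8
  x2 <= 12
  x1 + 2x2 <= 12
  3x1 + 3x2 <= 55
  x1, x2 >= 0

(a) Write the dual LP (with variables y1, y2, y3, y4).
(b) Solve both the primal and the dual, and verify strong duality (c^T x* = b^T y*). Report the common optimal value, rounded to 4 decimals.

The standard primal-dual pair for 'max c^T x s.t. A x <= b, x >= 0' is:
  Dual:  min b^T y  s.t.  A^T y >= c,  y >= 0.

So the dual LP is:
  minimize  8y1 + 12y2 + 12y3 + 55y4
  subject to:
    y1 + y3 + 3y4 >= 5
    y2 + 2y3 + 3y4 >= 6
    y1, y2, y3, y4 >= 0

Solving the primal: x* = (8, 2).
  primal value c^T x* = 52.
Solving the dual: y* = (2, 0, 3, 0).
  dual value b^T y* = 52.
Strong duality: c^T x* = b^T y*. Confirmed.

52


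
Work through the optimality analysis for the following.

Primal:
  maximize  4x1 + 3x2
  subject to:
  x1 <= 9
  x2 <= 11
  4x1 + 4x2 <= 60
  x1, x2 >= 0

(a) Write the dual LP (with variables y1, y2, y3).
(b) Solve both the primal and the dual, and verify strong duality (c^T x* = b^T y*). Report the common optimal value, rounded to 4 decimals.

The standard primal-dual pair for 'max c^T x s.t. A x <= b, x >= 0' is:
  Dual:  min b^T y  s.t.  A^T y >= c,  y >= 0.

So the dual LP is:
  minimize  9y1 + 11y2 + 60y3
  subject to:
    y1 + 4y3 >= 4
    y2 + 4y3 >= 3
    y1, y2, y3 >= 0

Solving the primal: x* = (9, 6).
  primal value c^T x* = 54.
Solving the dual: y* = (1, 0, 0.75).
  dual value b^T y* = 54.
Strong duality: c^T x* = b^T y*. Confirmed.

54


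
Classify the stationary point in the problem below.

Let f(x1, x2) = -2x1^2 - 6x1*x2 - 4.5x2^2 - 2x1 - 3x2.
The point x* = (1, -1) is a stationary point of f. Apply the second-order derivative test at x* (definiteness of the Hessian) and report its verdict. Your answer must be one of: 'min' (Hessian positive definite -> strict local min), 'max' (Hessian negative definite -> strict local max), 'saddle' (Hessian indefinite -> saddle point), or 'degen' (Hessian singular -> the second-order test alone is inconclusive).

Compute the Hessian H = grad^2 f:
  H = [[-4, -6], [-6, -9]]
Verify stationarity: grad f(x*) = H x* + g = (0, 0).
Eigenvalues of H: -13, 0.
H has a zero eigenvalue (singular; negative semidefinite but not definite), so H is neither positive definite, negative definite, nor indefinite. The second-order test alone is inconclusive -> degen.
(Indeed, f is constant along the null direction of H through x*, so x* is not a strict local extremum.)

degen


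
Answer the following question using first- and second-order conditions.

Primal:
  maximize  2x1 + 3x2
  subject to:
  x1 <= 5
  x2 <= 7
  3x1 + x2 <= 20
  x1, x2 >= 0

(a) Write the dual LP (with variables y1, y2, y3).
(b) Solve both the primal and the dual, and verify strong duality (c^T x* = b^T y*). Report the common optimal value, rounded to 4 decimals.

The standard primal-dual pair for 'max c^T x s.t. A x <= b, x >= 0' is:
  Dual:  min b^T y  s.t.  A^T y >= c,  y >= 0.

So the dual LP is:
  minimize  5y1 + 7y2 + 20y3
  subject to:
    y1 + 3y3 >= 2
    y2 + y3 >= 3
    y1, y2, y3 >= 0

Solving the primal: x* = (4.3333, 7).
  primal value c^T x* = 29.6667.
Solving the dual: y* = (0, 2.3333, 0.6667).
  dual value b^T y* = 29.6667.
Strong duality: c^T x* = b^T y*. Confirmed.

29.6667


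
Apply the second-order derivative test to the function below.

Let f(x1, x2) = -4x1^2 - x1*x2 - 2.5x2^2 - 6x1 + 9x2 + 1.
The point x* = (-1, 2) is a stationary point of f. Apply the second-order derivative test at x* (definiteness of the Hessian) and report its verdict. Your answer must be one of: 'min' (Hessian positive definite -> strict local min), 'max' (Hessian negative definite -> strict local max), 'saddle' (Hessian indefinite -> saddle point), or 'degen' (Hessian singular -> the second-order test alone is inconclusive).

Compute the Hessian H = grad^2 f:
  H = [[-8, -1], [-1, -5]]
Verify stationarity: grad f(x*) = H x* + g = (0, 0).
Eigenvalues of H: -8.3028, -4.6972.
Both eigenvalues < 0, so H is negative definite -> x* is a strict local max.

max


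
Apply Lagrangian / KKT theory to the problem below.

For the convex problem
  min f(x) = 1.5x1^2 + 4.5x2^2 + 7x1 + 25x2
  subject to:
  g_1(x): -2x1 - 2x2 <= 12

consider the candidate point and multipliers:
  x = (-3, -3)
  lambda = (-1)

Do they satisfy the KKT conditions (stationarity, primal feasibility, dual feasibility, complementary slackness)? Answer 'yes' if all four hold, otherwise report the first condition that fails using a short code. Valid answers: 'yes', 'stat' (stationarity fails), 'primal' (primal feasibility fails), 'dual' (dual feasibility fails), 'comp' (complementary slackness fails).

Gradient of f: grad f(x) = Q x + c = (-2, -2)
Constraint values g_i(x) = a_i^T x - b_i:
  g_1((-3, -3)) = 0
Stationarity residual: grad f(x) + sum_i lambda_i a_i = (0, 0)
  -> stationarity OK
Primal feasibility (all g_i <= 0): OK
Dual feasibility (all lambda_i >= 0): FAILS
Complementary slackness (lambda_i * g_i(x) = 0 for all i): OK

Verdict: the first failing condition is dual_feasibility -> dual.

dual


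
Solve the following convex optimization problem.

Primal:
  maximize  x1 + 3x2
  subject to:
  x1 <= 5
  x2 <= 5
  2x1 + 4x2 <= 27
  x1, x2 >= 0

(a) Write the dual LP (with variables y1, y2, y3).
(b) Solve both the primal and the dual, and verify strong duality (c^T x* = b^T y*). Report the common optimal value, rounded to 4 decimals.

The standard primal-dual pair for 'max c^T x s.t. A x <= b, x >= 0' is:
  Dual:  min b^T y  s.t.  A^T y >= c,  y >= 0.

So the dual LP is:
  minimize  5y1 + 5y2 + 27y3
  subject to:
    y1 + 2y3 >= 1
    y2 + 4y3 >= 3
    y1, y2, y3 >= 0

Solving the primal: x* = (3.5, 5).
  primal value c^T x* = 18.5.
Solving the dual: y* = (0, 1, 0.5).
  dual value b^T y* = 18.5.
Strong duality: c^T x* = b^T y*. Confirmed.

18.5


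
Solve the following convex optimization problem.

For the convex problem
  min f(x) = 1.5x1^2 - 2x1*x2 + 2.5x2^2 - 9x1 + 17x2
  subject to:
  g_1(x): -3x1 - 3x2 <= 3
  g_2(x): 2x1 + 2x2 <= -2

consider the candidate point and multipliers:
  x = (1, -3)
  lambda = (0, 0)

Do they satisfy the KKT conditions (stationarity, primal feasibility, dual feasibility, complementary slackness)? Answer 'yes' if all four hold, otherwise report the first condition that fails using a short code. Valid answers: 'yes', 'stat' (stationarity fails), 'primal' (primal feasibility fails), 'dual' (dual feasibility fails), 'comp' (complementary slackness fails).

Gradient of f: grad f(x) = Q x + c = (0, 0)
Constraint values g_i(x) = a_i^T x - b_i:
  g_1((1, -3)) = 3
  g_2((1, -3)) = -2
Stationarity residual: grad f(x) + sum_i lambda_i a_i = (0, 0)
  -> stationarity OK
Primal feasibility (all g_i <= 0): FAILS
Dual feasibility (all lambda_i >= 0): OK
Complementary slackness (lambda_i * g_i(x) = 0 for all i): OK

Verdict: the first failing condition is primal_feasibility -> primal.

primal


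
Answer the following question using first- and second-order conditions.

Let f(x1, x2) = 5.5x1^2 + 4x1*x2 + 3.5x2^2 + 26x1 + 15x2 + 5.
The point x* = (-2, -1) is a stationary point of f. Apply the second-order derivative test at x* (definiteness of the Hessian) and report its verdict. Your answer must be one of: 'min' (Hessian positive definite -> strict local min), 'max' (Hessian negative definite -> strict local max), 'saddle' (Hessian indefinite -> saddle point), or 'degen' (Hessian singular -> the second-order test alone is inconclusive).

Compute the Hessian H = grad^2 f:
  H = [[11, 4], [4, 7]]
Verify stationarity: grad f(x*) = H x* + g = (0, 0).
Eigenvalues of H: 4.5279, 13.4721.
Both eigenvalues > 0, so H is positive definite -> x* is a strict local min.

min


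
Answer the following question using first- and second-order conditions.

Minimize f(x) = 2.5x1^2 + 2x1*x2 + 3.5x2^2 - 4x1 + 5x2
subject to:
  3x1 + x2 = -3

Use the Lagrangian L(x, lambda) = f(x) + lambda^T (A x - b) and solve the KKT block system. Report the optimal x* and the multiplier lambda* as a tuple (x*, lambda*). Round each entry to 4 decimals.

Form the Lagrangian:
  L(x, lambda) = (1/2) x^T Q x + c^T x + lambda^T (A x - b)
Stationarity (grad_x L = 0): Q x + c + A^T lambda = 0.
Primal feasibility: A x = b.

This gives the KKT block system:
  [ Q   A^T ] [ x     ]   [-c ]
  [ A    0  ] [ lambda ] = [ b ]

Solving the linear system:
  x*      = (-0.6786, -0.9643)
  lambda* = (3.1071)
  f(x*)   = 3.6071

x* = (-0.6786, -0.9643), lambda* = (3.1071)


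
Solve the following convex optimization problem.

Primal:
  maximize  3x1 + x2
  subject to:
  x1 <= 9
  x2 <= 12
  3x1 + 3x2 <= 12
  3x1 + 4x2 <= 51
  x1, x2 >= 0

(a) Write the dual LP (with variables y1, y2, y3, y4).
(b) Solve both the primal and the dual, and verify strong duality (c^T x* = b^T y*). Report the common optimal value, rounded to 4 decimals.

The standard primal-dual pair for 'max c^T x s.t. A x <= b, x >= 0' is:
  Dual:  min b^T y  s.t.  A^T y >= c,  y >= 0.

So the dual LP is:
  minimize  9y1 + 12y2 + 12y3 + 51y4
  subject to:
    y1 + 3y3 + 3y4 >= 3
    y2 + 3y3 + 4y4 >= 1
    y1, y2, y3, y4 >= 0

Solving the primal: x* = (4, 0).
  primal value c^T x* = 12.
Solving the dual: y* = (0, 0, 1, 0).
  dual value b^T y* = 12.
Strong duality: c^T x* = b^T y*. Confirmed.

12


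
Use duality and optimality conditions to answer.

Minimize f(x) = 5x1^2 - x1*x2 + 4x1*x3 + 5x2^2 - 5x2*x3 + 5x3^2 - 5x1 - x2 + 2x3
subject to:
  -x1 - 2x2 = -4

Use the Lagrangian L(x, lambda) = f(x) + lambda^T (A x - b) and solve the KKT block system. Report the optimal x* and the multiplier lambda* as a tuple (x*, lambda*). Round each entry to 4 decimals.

Form the Lagrangian:
  L(x, lambda) = (1/2) x^T Q x + c^T x + lambda^T (A x - b)
Stationarity (grad_x L = 0): Q x + c + A^T lambda = 0.
Primal feasibility: A x = b.

This gives the KKT block system:
  [ Q   A^T ] [ x     ]   [-c ]
  [ A    0  ] [ lambda ] = [ b ]

Solving the linear system:
  x*      = (1.2183, 1.3908, 0.0081)
  lambda* = (5.8248)
  f(x*)   = 7.9164

x* = (1.2183, 1.3908, 0.0081), lambda* = (5.8248)


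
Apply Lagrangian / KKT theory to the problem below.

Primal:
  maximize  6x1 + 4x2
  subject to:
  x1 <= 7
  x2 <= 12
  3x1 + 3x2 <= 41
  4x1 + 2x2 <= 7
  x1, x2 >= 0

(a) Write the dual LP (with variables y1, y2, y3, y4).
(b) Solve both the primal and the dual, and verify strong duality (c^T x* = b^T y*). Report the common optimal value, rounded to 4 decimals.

The standard primal-dual pair for 'max c^T x s.t. A x <= b, x >= 0' is:
  Dual:  min b^T y  s.t.  A^T y >= c,  y >= 0.

So the dual LP is:
  minimize  7y1 + 12y2 + 41y3 + 7y4
  subject to:
    y1 + 3y3 + 4y4 >= 6
    y2 + 3y3 + 2y4 >= 4
    y1, y2, y3, y4 >= 0

Solving the primal: x* = (0, 3.5).
  primal value c^T x* = 14.
Solving the dual: y* = (0, 0, 0, 2).
  dual value b^T y* = 14.
Strong duality: c^T x* = b^T y*. Confirmed.

14


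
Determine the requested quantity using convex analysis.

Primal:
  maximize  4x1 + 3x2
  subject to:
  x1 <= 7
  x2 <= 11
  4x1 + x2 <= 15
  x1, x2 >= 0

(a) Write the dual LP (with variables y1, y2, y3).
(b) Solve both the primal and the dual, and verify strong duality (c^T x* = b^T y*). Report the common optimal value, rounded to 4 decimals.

The standard primal-dual pair for 'max c^T x s.t. A x <= b, x >= 0' is:
  Dual:  min b^T y  s.t.  A^T y >= c,  y >= 0.

So the dual LP is:
  minimize  7y1 + 11y2 + 15y3
  subject to:
    y1 + 4y3 >= 4
    y2 + y3 >= 3
    y1, y2, y3 >= 0

Solving the primal: x* = (1, 11).
  primal value c^T x* = 37.
Solving the dual: y* = (0, 2, 1).
  dual value b^T y* = 37.
Strong duality: c^T x* = b^T y*. Confirmed.

37
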